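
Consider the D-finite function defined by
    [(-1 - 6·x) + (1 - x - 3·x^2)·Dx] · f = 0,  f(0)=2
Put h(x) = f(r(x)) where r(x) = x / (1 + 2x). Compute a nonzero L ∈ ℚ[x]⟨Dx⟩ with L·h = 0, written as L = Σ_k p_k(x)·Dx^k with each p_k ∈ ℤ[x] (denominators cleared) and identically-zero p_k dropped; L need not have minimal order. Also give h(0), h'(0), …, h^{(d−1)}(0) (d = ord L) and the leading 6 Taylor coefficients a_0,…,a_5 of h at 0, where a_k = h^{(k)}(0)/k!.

L = (1 + 8·x) + (-1 - 5·x - 5·x^2 + 2·x^3)·Dx  (order 1).
h: a_k = 2, 2, 4, -10, 34, -112, …
ICs: h(0) = 2.

f: a_k = 2, 2, 8, 14, 38, 80, …
Substitute x→r, Dx→(1/r')Dx; clear ⇒ L₀.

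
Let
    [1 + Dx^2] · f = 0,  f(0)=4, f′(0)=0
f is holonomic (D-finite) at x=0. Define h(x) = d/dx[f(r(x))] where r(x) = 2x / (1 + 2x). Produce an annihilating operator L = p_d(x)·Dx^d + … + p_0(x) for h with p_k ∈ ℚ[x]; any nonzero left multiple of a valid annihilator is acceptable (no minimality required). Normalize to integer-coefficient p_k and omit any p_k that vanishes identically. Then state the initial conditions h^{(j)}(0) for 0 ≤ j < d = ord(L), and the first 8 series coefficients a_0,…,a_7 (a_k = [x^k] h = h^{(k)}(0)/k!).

L = (28 + 96·x + 96·x^2) + (12 + 72·x + 144·x^2 + 96·x^3)·Dx + (1 + 8·x + 24·x^2 + 32·x^3 + 16·x^4)·Dx^2  (order 2).
h: a_k = 0, -16, 96, -1120/3, 3520/3, -48032/15, 38976/5, -1068736/63, …
ICs: h(0) = 0, h′(0) = -16.

f: a_k = 4, 0, -2, 0, 1/6, 0, -1/180, 0, …
h₀=f(r): pull back L_f along r ⇒ L₀.
Derive L from L₀ (diff closure).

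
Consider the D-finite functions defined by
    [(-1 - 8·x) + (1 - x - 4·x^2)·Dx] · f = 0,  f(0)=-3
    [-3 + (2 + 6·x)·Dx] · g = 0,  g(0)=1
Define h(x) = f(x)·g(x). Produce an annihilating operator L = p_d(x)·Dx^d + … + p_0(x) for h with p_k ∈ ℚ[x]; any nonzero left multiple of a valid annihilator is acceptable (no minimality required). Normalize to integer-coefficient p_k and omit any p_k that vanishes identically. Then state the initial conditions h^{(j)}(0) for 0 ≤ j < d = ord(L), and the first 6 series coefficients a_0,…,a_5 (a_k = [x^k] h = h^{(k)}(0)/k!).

f: a_k = -3, -3, -15, -27, -87, -195, …
g: a_k = 1, 3/2, -9/8, 27/16, -405/128, 1701/256, …
L₀ := L_f ⊗_s L_g (sym. prod.), ord ≤ 1.
L = (5 + 19·x + 36·x^2) + (-2 - 4·x + 14·x^2 + 24·x^3)·Dx  (order 1).
h: a_k = -3, -15/2, -129/8, -819/16, -13593/128, -84705/256, …
ICs: h(0) = -3.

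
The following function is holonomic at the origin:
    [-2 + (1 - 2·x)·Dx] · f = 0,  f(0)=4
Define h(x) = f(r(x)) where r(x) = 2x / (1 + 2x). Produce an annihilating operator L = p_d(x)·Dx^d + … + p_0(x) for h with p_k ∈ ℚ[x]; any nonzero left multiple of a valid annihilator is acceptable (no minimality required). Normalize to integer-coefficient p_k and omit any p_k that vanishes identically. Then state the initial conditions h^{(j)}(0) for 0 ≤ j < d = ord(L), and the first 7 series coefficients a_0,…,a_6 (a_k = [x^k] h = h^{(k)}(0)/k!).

f: a_k = 4, 8, 16, 32, 64, 128, 256, …
L₀ from L_f via x↦r, Dx↦r'^{-1}Dx.
L = 4 + (-1 + 4·x^2)·Dx  (order 1).
h: a_k = 4, 16, 32, 64, 128, 256, 512, …
ICs: h(0) = 4.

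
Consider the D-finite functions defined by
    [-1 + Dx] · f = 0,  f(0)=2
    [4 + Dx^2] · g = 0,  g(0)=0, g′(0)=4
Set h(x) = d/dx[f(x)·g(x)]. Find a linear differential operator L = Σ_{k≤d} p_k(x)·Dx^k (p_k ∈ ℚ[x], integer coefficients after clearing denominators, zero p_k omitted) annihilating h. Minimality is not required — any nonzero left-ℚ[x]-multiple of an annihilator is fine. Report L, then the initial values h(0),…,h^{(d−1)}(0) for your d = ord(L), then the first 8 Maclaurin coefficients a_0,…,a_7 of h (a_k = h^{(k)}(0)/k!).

L = 5 - 2·Dx + Dx^2  (order 2).
h: a_k = 8, 16, -4, -16, -19/3, 22/15, 139/90, 4/15, …
ICs: h(0) = 8, h′(0) = 16.

f: a_k = 2, 2, 1, 1/3, 1/12, 1/60, 1/360, 1/2520, …
g: a_k = 0, 4, 0, -8/3, 0, 8/15, 0, -16/315, …
f·g: L₀ = L_f ⊗_s L_g, ord ≤ 1·2.
h=h₀': d/dx-closure on L₀ ⇒ L.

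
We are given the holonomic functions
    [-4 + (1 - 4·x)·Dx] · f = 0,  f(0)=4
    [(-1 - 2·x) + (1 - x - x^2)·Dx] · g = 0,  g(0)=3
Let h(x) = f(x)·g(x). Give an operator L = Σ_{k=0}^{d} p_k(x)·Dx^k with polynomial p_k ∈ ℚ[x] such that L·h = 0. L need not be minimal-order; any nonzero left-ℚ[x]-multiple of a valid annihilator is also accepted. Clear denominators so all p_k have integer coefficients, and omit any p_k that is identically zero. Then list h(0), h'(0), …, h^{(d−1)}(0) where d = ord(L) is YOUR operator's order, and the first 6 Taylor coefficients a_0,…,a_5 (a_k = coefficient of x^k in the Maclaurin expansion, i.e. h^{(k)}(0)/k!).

f: a_k = 4, 16, 64, 256, 1024, 4096, …
g: a_k = 3, 3, 6, 9, 15, 24, …
f·g: L₀ = L_f ⊗_s L_g, ord ≤ 1·1.
L = (-5 + 6·x + 12·x^2) + (1 - 5·x + 3·x^2 + 4·x^3)·Dx  (order 1).
h: a_k = 12, 60, 264, 1092, 4428, 17808, …
ICs: h(0) = 12.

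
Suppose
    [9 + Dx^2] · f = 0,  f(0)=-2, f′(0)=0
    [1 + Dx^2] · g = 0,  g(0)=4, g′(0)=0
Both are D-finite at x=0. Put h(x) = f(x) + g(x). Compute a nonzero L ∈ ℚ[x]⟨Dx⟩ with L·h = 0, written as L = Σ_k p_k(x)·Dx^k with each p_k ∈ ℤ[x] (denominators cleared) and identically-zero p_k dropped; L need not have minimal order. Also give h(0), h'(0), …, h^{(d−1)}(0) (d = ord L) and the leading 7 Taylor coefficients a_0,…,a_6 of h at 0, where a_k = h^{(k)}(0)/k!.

L = 9 + 10·Dx^2 + Dx^4  (order 4).
h: a_k = 2, 0, 7, 0, -79/12, 0, 727/360, …
ICs: h(0) = 2, h′(0) = 0, h′′(0) = 14, h′′′(0) = 0.

f: a_k = -2, 0, 9, 0, -27/4, 0, 81/40, …
g: a_k = 4, 0, -2, 0, 1/6, 0, -1/180, …
Weyl lclm of L_f,L_g ⇒ L₀ (ord ≤ 4).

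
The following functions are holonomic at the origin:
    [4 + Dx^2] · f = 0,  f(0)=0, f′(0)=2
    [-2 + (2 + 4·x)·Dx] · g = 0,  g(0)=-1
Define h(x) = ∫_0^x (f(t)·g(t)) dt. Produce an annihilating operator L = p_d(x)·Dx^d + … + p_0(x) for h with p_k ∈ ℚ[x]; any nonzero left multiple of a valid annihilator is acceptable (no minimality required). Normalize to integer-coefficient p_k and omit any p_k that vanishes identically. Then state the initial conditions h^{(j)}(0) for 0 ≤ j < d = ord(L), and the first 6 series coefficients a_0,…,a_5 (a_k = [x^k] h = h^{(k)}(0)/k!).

f: a_k = 0, 2, 0, -4/3, 0, 4/15, …
g: a_k = -1, -1, 1/2, -1/2, 5/8, -7/8, …
Product ⇒ symmetric product L₀, ord ≤ 2.
∫: right-multiply L₀ by Dx.
L = (7 + 16·x + 16·x^2)·Dx + (-2 - 4·x)·Dx^2 + (1 + 4·x + 4·x^2)·Dx^3  (order 3).
h: a_k = 0, 0, -1, -2/3, 7/12, 1/15, …
ICs: h(0) = 0, h′(0) = 0, h′′(0) = -2.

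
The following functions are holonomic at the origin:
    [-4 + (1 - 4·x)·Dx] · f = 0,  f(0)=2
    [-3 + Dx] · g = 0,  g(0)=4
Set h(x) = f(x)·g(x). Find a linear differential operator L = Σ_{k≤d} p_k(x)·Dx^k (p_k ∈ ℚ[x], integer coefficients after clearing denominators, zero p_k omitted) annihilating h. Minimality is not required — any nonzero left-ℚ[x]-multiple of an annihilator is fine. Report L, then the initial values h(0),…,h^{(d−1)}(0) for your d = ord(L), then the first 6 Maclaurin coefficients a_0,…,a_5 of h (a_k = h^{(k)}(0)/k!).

f: a_k = 2, 8, 32, 128, 512, 2048, …
g: a_k = 4, 12, 18, 18, 27/2, 81/10, …
h₀=f·g: eliminate ⇒ L₀, order ≤ 1·1.
L = (7 - 12·x) + (-1 + 4·x)·Dx  (order 1).
h: a_k = 8, 56, 260, 1076, 4331, 86701/5, …
ICs: h(0) = 8.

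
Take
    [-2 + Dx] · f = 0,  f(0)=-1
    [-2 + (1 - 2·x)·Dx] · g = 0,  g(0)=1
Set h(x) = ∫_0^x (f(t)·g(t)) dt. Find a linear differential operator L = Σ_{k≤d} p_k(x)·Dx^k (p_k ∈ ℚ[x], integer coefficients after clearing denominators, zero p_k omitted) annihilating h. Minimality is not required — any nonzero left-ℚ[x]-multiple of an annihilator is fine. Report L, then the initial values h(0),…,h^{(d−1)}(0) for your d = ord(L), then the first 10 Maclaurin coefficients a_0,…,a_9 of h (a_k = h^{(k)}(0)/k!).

L = (4 - 4·x)·Dx + (-1 + 2·x)·Dx^2  (order 2).
h: a_k = 0, -1, -2, -10/3, -16/3, -26/3, -652/45, -7828/315, -2740/63, -219202/2835, …
ICs: h(0) = 0, h′(0) = -1.

f: a_k = -1, -2, -2, -4/3, -2/3, -4/15, -4/45, -8/315, -2/315, -4/2835, …
g: a_k = 1, 2, 4, 8, 16, 32, 64, 128, 256, 512, …
Sym-product of L_f,L_g gives L₀ (≤ ord 1).
∫: right-multiply L₀ by Dx.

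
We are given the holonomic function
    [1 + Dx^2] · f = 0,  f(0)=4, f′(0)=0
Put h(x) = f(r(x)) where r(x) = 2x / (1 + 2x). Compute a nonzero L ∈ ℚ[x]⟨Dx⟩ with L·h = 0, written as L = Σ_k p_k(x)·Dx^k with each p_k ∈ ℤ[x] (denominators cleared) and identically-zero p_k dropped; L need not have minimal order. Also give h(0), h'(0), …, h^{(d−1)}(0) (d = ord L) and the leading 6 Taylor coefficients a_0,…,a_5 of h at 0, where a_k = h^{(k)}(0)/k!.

L = 4 + (4 + 24·x + 48·x^2 + 32·x^3)·Dx + (1 + 8·x + 24·x^2 + 32·x^3 + 16·x^4)·Dx^2  (order 2).
h: a_k = 4, 0, -8, 32, -280/3, 704/3, …
ICs: h(0) = 4, h′(0) = 0.

f: a_k = 4, 0, -2, 0, 1/6, 0, …
f∘r: x↦r, Dx↦Dx/r' in L_f ⇒ L₀.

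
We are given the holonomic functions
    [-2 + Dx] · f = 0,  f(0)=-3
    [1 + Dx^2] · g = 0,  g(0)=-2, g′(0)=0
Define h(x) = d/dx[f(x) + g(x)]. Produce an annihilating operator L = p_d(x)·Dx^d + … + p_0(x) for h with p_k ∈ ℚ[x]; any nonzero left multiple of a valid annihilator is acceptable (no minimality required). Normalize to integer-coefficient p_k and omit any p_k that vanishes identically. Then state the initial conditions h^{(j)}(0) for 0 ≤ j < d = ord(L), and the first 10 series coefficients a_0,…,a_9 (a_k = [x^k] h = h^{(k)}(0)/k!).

L = 2 - Dx + 2·Dx^2 - Dx^3  (order 3).
h: a_k = -6, -10, -12, -25/3, -4, -19/12, -8/15, -11/72, -4/105, -307/36288, …
ICs: h(0) = -6, h′(0) = -10, h′′(0) = -24.

f: a_k = -3, -6, -6, -4, -2, -4/5, -4/15, -8/105, -2/105, -4/945, …
g: a_k = -2, 0, 1, 0, -1/12, 0, 1/360, 0, -1/20160, 0, …
L₀ := lclm(L_f,L_g); ord L₀ ≤ 1+2.
h₀' ⇒ L via d/dx closure of L₀.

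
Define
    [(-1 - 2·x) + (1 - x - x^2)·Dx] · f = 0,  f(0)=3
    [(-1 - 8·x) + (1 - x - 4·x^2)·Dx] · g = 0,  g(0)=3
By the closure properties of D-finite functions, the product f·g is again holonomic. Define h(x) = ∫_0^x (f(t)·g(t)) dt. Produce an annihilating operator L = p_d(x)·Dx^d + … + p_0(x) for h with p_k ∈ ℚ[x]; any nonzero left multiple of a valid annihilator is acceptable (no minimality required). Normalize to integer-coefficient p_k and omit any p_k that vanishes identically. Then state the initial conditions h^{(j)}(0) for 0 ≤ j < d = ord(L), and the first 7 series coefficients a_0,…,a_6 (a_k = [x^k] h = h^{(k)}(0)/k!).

f: a_k = 3, 3, 6, 9, 15, 24, 39, …
g: a_k = 3, 3, 15, 27, 87, 195, 543, …
L₀ := L_f ⊗_s L_g (sym. prod.), ord ≤ 1.
h=∫₀ˣh₀: take L = L₀·Dx.
L = (-2 - 8·x + 15·x^2 + 16·x^3)·Dx + (1 - 2·x - 4·x^2 + 5·x^3 + 4·x^4)·Dx^2  (order 2).
h: a_k = 0, 9, 9, 24, 171/4, 504/5, 210, …
ICs: h(0) = 0, h′(0) = 9.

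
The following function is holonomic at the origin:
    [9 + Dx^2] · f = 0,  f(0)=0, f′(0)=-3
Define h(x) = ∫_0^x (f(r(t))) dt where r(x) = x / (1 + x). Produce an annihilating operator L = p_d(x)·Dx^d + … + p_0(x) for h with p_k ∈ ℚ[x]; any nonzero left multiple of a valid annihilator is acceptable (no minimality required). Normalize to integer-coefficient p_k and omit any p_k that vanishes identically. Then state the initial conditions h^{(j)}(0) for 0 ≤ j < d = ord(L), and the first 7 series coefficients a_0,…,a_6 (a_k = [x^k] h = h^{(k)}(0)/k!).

f: a_k = 0, -3, 0, 9/2, 0, -81/40, 0, …
f∘r: x↦r, Dx↦Dx/r' in L_f ⇒ L₀.
h=∫₀ˣh₀: take L = L₀·Dx.
L = 9·Dx + (2 + 6·x + 6·x^2 + 2·x^3)·Dx^2 + (1 + 4·x + 6·x^2 + 4·x^3 + x^4)·Dx^3  (order 3).
h: a_k = 0, 0, -3/2, 1, 3/8, -21/10, 293/80, …
ICs: h(0) = 0, h′(0) = 0, h′′(0) = -3.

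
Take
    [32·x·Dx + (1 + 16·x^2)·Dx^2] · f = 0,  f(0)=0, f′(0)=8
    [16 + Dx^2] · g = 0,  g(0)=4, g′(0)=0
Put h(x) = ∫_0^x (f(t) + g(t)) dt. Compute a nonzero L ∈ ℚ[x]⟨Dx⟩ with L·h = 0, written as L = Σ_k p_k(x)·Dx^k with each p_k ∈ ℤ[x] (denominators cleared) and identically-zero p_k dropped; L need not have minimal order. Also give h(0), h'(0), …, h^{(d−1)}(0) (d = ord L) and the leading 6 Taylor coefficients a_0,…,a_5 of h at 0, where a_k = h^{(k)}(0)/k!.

f: a_k = 0, 8, 0, -128/3, 0, 2048/5, …
g: a_k = 4, 0, -32, 0, 128/3, 0, …
f+g: L₀ = lclm(L_f,L_g), ord ≤ 2+2.
Integrate: L := L₀·Dx.
L = (-5632·x + 114688·x^3 + 131072·x^5)·Dx^2 + (-16 + 1792·x^2 + 36864·x^4 + 65536·x^6)·Dx^3 + (-352·x + 7168·x^3 + 8192·x^5)·Dx^4 + (-1 + 112·x^2 + 2304·x^4 + 4096·x^6)·Dx^5  (order 5).
h: a_k = 0, 4, 4, -32/3, -32/3, 128/15, …
ICs: h(0) = 0, h′(0) = 4, h′′(0) = 8, h′′′(0) = -64, h′′′′(0) = -256.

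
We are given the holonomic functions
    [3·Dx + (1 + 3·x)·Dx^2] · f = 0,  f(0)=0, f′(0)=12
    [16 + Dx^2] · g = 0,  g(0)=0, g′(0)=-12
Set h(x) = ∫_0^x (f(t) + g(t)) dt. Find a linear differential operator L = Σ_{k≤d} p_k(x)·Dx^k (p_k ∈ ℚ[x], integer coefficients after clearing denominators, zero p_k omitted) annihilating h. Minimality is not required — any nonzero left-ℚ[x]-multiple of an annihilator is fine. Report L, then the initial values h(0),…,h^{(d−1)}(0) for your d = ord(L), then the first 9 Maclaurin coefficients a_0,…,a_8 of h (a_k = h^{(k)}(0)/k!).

f: a_k = 0, 12, -18, 36, -81, 972/5, -486, 8748/7, -6561/2, …
g: a_k = 0, -12, 0, 32, 0, -128/5, 0, 1024/105, 0, …
L₀ := lclm(L_f,L_g); ord L₀ ≤ 2+2.
h=∫h₀ ⇒ L = L₀·Dx.
L = (1680 + 2304·x + 3456·x^2)·Dx^2 + (272 + 1584·x + 3456·x^2 + 3456·x^3)·Dx^3 + (105 + 144·x + 216·x^2)·Dx^4 + (17 + 99·x + 216·x^2 + 216·x^3)·Dx^5  (order 5).
h: a_k = 0, 0, 0, -6, 17, -81/5, 422/15, -486/7, 4723/30, …
ICs: h(0) = 0, h′(0) = 0, h′′(0) = 0, h′′′(0) = -36, h′′′′(0) = 408.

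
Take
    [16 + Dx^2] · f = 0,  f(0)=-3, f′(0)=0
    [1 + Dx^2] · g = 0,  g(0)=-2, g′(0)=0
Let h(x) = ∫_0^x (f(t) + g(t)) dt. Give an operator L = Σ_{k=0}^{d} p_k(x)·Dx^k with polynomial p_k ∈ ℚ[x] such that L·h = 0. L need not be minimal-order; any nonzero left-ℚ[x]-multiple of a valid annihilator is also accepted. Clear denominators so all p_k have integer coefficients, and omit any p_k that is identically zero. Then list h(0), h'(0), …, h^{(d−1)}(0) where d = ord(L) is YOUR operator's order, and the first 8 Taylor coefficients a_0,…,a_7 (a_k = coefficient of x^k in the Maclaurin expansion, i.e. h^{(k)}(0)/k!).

L = 16·Dx + 17·Dx^3 + Dx^5  (order 5).
h: a_k = 0, -5, 0, 25/3, 0, -77/12, 0, 1229/504, …
ICs: h(0) = 0, h′(0) = -5, h′′(0) = 0, h′′′(0) = 50, h′′′′(0) = 0.

f: a_k = -3, 0, 24, 0, -32, 0, 256/15, 0, …
g: a_k = -2, 0, 1, 0, -1/12, 0, 1/360, 0, …
f+g: L₀ = lclm(L_f,L_g), ord ≤ 2+2.
∫: right-multiply L₀ by Dx.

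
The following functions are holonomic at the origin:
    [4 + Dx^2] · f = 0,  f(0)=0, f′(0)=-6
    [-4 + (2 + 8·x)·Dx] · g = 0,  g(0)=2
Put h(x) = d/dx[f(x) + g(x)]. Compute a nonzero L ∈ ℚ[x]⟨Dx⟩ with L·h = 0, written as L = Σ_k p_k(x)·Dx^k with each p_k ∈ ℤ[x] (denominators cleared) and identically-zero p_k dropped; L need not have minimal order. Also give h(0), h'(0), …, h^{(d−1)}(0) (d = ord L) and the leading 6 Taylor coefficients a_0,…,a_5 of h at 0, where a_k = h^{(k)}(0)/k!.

L = (-32 - 16·x - 32·x^2) + (-4 - 24·x - 48·x^2 - 64·x^3)·Dx + (-8 - 4·x - 8·x^2)·Dx^2 + (-1 - 6·x - 12·x^2 - 16·x^3)·Dx^3  (order 3).
h: a_k = -2, -8, 36, -80, 276, -1008, …
ICs: h(0) = -2, h′(0) = -8, h′′(0) = 72.

f: a_k = 0, -6, 0, 4, 0, -4/5, …
g: a_k = 2, 4, -4, 8, -20, 56, …
f+g: L₀ = lclm(L_f,L_g), ord ≤ 2+1.
h₀' ⇒ L via d/dx closure of L₀.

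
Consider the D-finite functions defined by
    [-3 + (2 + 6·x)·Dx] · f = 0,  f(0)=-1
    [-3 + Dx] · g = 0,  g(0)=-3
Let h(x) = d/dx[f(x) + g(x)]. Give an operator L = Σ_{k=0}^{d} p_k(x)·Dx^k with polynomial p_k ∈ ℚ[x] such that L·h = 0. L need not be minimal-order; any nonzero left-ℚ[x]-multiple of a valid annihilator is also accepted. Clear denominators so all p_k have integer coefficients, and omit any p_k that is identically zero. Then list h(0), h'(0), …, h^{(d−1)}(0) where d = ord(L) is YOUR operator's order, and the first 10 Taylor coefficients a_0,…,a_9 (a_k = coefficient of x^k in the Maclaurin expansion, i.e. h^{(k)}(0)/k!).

f: a_k = -1, -3/2, 9/8, -27/16, 405/128, -1701/256, 15309/1024, -72171/2048, 2814669/32768, -14073345/65536, …
g: a_k = -3, -9, -27/2, -27/2, -81/8, -243/40, -243/80, -729/560, -2187/4480, -729/4480, …
L₀ := lclm(L_f,L_g); ord L₀ ≤ 1+1.
h=h₀': d/dx-closure on L₀ ⇒ L.
L = (-15 - 18·x) + (-1 - 24·x - 36·x^2)·Dx + (2 + 10·x + 12·x^2)·Dx^2  (order 2).
h: a_k = -21/2, -99/4, -729/16, -891/32, -16281/256, 182979/2560, -2619297/10240, 97953543/143360, -4436462907/2293760, 25118681337/4587520, …
ICs: h(0) = -21/2, h′(0) = -99/4.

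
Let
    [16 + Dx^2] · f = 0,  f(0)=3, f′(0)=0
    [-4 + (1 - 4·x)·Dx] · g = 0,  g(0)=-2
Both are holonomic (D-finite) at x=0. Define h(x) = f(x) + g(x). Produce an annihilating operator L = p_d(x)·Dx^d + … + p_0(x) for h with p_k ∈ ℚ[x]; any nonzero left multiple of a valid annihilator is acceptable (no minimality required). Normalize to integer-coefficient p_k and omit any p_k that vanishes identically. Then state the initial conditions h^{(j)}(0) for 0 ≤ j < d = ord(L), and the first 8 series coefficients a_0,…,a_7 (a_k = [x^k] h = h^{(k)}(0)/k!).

f: a_k = 3, 0, -24, 0, 32, 0, -256/15, 0, …
g: a_k = -2, -8, -32, -128, -512, -2048, -8192, -32768, …
h₀=f+g: left-lcm gives L₀, ord ≤ 3.
L = (-448 + 512·x - 1024·x^2) + (48 - 320·x + 768·x^2 - 1024·x^3)·Dx + (-28 + 32·x - 64·x^2)·Dx^2 + (3 - 20·x + 48·x^2 - 64·x^3)·Dx^3  (order 3).
h: a_k = 1, -8, -56, -128, -480, -2048, -123136/15, -32768, …
ICs: h(0) = 1, h′(0) = -8, h′′(0) = -112.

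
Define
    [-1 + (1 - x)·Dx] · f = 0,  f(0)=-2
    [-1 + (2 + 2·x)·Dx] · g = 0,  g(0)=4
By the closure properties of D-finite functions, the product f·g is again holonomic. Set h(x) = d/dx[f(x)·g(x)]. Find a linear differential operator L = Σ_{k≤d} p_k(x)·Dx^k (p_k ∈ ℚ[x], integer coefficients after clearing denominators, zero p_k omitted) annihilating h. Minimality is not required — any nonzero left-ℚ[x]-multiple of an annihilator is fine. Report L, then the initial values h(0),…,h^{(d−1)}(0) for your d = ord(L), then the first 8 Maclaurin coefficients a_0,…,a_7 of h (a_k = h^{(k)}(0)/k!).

L = (11 + 18·x + 3·x^2) + (-6 - 2·x + 6·x^2 + 2·x^3)·Dx  (order 1).
h: a_k = -12, -22, -69/2, -179/4, -1825/32, -4317/64, -20377/256, -46147/512, …
ICs: h(0) = -12.

f: a_k = -2, -2, -2, -2, -2, -2, -2, -2, …
g: a_k = 4, 2, -1/2, 1/4, -5/32, 7/64, -21/256, 33/512, …
f·g: L₀ = L_f ⊗_s L_g, ord ≤ 1·1.
h=h₀': d/dx-closure on L₀ ⇒ L.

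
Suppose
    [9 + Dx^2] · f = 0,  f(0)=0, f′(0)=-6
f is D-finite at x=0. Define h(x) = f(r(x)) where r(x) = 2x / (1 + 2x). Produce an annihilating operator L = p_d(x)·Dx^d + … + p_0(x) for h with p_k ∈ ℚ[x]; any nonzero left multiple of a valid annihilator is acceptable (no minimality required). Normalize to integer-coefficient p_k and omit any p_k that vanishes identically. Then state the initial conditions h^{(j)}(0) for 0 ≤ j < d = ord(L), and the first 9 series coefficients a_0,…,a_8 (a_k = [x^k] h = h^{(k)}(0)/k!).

f: a_k = 0, -6, 0, 9, 0, -81/20, 0, 243/280, 0, …
f∘r: x↦r, Dx↦Dx/r' in L_f ⇒ L₀.
L = 36 + (4 + 24·x + 48·x^2 + 32·x^3)·Dx + (1 + 8·x + 24·x^2 + 32·x^3 + 16·x^4)·Dx^2  (order 2).
h: a_k = 0, -12, 24, 24, -336, 7032/5, -4080, 309648/35, -60576/5, …
ICs: h(0) = 0, h′(0) = -12.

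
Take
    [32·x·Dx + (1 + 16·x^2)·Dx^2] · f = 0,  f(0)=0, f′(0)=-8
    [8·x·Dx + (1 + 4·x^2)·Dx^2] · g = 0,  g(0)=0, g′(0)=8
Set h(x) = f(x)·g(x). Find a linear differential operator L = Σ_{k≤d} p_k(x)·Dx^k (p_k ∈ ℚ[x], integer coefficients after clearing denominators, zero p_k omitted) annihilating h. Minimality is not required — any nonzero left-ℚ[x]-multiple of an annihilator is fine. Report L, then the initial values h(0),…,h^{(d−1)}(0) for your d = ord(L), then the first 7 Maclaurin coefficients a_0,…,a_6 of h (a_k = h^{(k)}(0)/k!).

f: a_k = 0, -8, 0, 128/3, 0, -2048/5, 0, …
g: a_k = 0, 8, 0, -32/3, 0, 128/5, 0, …
h₀=f·g: eliminate ⇒ L₀, order ≤ 2·2.
L = (-1536·x - 51200·x^3 - 262144·x^5 + 655360·x^7 + 6291456·x^9)·Dx + (-80 - 6592·x^2 - 92160·x^4 - 229376·x^6 + 2293760·x^8 + 9437184·x^10)·Dx^2 + (-160·x - 4480·x^3 - 30720·x^5 + 69632·x^7 + 1310720·x^9 + 3145728·x^11)·Dx^3 + (-1 - 40·x^2 - 464·x^4 + 29696·x^8 + 163840·x^10 + 262144·x^12)·Dx^4  (order 4).
h: a_k = 0, 0, -64, 0, 1280/3, 0, -177152/45, …
ICs: h(0) = 0, h′(0) = 0, h′′(0) = -128, h′′′(0) = 0.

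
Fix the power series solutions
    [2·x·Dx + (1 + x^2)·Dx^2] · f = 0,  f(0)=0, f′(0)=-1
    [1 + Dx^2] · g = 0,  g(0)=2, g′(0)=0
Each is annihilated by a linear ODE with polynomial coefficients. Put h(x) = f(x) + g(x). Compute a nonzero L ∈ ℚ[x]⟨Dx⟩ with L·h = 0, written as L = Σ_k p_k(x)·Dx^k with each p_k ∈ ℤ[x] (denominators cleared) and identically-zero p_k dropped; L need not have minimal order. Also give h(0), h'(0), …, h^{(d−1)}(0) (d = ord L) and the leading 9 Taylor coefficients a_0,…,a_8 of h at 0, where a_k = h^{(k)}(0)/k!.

L = (-22·x + 28·x^3 + 2·x^5)·Dx + (-1 + 7·x^2 + 9·x^4 + x^6)·Dx^2 + (-22·x + 28·x^3 + 2·x^5)·Dx^3 + (-1 + 7·x^2 + 9·x^4 + x^6)·Dx^4  (order 4).
h: a_k = 2, -1, -1, 1/3, 1/12, -1/5, -1/360, 1/7, 1/20160, …
ICs: h(0) = 2, h′(0) = -1, h′′(0) = -2, h′′′(0) = 2.

f: a_k = 0, -1, 0, 1/3, 0, -1/5, 0, 1/7, 0, …
g: a_k = 2, 0, -1, 0, 1/12, 0, -1/360, 0, 1/20160, …
Sum ⇒ L₀ = lclm(L_f,L_g) in ℚ(x)⟨Dx⟩.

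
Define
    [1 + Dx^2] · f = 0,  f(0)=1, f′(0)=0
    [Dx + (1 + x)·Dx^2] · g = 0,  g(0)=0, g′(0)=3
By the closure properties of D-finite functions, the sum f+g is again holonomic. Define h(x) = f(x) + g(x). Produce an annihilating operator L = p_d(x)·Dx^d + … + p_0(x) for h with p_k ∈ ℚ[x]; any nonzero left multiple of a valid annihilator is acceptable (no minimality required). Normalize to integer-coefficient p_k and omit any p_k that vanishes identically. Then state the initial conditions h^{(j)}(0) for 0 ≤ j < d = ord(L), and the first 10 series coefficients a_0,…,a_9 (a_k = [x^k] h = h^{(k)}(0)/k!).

f: a_k = 1, 0, -1/2, 0, 1/24, 0, -1/720, 0, 1/40320, 0, …
g: a_k = 0, 3, -3/2, 1, -3/4, 3/5, -1/2, 3/7, -3/8, 1/3, …
L₀ := lclm(L_f,L_g); ord L₀ ≤ 2+2.
L = (7 + 2·x + x^2)·Dx + (3 + 5·x + 3·x^2 + x^3)·Dx^2 + (7 + 2·x + x^2)·Dx^3 + (3 + 5·x + 3·x^2 + x^3)·Dx^4  (order 4).
h: a_k = 1, 3, -2, 1, -17/24, 3/5, -361/720, 3/7, -15119/40320, 1/3, …
ICs: h(0) = 1, h′(0) = 3, h′′(0) = -4, h′′′(0) = 6.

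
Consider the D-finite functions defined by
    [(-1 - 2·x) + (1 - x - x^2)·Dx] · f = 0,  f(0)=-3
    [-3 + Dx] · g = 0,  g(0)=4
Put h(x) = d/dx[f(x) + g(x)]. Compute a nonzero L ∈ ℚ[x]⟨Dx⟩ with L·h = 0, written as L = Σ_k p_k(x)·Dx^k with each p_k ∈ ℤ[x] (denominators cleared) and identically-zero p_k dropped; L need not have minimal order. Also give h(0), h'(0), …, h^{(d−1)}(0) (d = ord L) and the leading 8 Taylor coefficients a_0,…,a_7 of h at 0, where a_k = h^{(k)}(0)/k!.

L = (18 + 126·x + 144·x^2 + 180·x^3 + 54·x^4) + (-9 - 48·x - 81·x^2 - 24·x^3 + 45·x^4 + 18·x^5)·Dx + (1 + 2·x + 11·x^2 - 12·x^3 - 21·x^4 - 6·x^5)·Dx^2  (order 2).
h: a_k = 9, 24, 27, -6, -159/2, -2097/10, -8577/20, -113511/140, …
ICs: h(0) = 9, h′(0) = 24.

f: a_k = -3, -3, -6, -9, -15, -24, -39, -63, …
g: a_k = 4, 12, 18, 18, 27/2, 81/10, 81/20, 243/140, …
Sum ⇒ L₀ = lclm(L_f,L_g) in ℚ(x)⟨Dx⟩.
Derive L from L₀ (diff closure).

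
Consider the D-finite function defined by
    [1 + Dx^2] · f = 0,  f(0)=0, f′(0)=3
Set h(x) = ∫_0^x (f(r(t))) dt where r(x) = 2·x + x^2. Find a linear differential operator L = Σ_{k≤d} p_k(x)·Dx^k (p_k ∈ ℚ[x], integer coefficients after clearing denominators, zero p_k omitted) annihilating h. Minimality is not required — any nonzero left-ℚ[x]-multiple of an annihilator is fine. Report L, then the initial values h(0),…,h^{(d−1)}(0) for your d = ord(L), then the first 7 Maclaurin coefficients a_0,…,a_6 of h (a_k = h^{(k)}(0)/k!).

f: a_k = 0, 3, 0, -1/2, 0, 1/40, 0, …
Substitute x→r, Dx→(1/r')Dx; clear ⇒ L₀.
h=∫₀ˣh₀: take L = L₀·Dx.
L = (4 + 12·x + 12·x^2 + 4·x^3)·Dx - Dx^2 + (1 + x)·Dx^3  (order 3).
h: a_k = 0, 0, 3, 1, -1, -6/5, -11/30, …
ICs: h(0) = 0, h′(0) = 0, h′′(0) = 6.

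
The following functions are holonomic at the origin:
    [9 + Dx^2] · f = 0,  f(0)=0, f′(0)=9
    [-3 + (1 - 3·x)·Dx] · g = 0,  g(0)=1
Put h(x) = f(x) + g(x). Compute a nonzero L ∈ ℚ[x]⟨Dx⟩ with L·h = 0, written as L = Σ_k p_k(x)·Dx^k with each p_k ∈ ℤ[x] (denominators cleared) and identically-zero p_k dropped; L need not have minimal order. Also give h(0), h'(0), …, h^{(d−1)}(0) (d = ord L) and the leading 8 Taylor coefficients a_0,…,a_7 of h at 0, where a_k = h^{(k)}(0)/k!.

f: a_k = 0, 9, 0, -27/2, 0, 243/40, 0, -729/560, …
g: a_k = 1, 3, 9, 27, 81, 243, 729, 2187, …
Weyl lclm of L_f,L_g ⇒ L₀ (ord ≤ 3).
L = (-63 + 54·x - 81·x^2) + (9 - 45·x + 81·x^2 - 81·x^3)·Dx + (-7 + 6·x - 9·x^2)·Dx^2 + (1 - 5·x + 9·x^2 - 9·x^3)·Dx^3  (order 3).
h: a_k = 1, 12, 9, 27/2, 81, 9963/40, 729, 1223991/560, …
ICs: h(0) = 1, h′(0) = 12, h′′(0) = 18.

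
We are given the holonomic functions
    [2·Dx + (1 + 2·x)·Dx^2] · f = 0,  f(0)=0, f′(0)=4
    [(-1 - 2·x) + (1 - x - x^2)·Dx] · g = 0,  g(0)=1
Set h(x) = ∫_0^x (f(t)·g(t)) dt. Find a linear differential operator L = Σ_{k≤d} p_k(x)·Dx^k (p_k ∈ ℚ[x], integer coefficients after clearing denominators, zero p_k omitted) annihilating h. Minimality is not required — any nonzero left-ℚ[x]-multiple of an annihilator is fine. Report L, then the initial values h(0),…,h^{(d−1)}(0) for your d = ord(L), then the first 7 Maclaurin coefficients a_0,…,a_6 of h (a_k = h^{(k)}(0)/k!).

L = (4 + 8·x)·Dx + (10·x + 10·x^2)·Dx^2 + (-1 - x + 3·x^2 + 2·x^3)·Dx^3  (order 3).
h: a_k = 0, 0, 2, 0, 7/3, 4/15, 176/45, …
ICs: h(0) = 0, h′(0) = 0, h′′(0) = 4.

f: a_k = 0, 4, -4, 16/3, -8, 64/5, -64/3, …
g: a_k = 1, 1, 2, 3, 5, 8, 13, …
Product ⇒ symmetric product L₀, ord ≤ 2.
Integrate: L := L₀·Dx.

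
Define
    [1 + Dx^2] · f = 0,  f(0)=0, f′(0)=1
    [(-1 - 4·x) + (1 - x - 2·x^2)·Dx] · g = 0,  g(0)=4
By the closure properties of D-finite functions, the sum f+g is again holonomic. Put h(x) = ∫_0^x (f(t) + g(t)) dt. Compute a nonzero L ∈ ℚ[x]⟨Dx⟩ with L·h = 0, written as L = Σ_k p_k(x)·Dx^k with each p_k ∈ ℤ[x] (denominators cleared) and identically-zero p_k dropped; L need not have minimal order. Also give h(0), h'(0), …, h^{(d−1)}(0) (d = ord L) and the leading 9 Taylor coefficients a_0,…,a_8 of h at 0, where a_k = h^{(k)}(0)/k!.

f: a_k = 0, 1, 0, -1/6, 0, 1/120, 0, -1/5040, 0, …
g: a_k = 4, 4, 12, 20, 44, 84, 172, 340, 684, …
h₀=f+g: left-lcm gives L₀, ord ≤ 3.
∫: right-multiply L₀ by Dx.
L = (-31 - 146·x - 133·x^2 - 184·x^3 - 20·x^4 - 16·x^5)·Dx + (7 + 3·x - 3·x^2 - 37·x^3 - 42·x^4 - 12·x^5 - 8·x^6)·Dx^2 + (-31 - 146·x - 133·x^2 - 184·x^3 - 20·x^4 - 16·x^5)·Dx^3 + (7 + 3·x - 3·x^2 - 37·x^3 - 42·x^4 - 12·x^5 - 8·x^6)·Dx^4  (order 4).
h: a_k = 0, 4, 5/2, 4, 119/24, 44/5, 10081/720, 172/7, 1713599/40320, …
ICs: h(0) = 0, h′(0) = 4, h′′(0) = 5, h′′′(0) = 24.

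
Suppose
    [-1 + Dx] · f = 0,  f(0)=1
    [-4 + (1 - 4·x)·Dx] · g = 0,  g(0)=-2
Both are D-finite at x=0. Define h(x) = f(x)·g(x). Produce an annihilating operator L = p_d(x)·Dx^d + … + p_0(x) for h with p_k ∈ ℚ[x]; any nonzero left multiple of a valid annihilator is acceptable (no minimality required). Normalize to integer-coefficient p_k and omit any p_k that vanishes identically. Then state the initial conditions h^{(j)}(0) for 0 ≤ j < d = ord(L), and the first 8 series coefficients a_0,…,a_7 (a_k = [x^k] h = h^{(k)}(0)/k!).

L = (5 - 4·x) + (-1 + 4·x)·Dx  (order 1).
h: a_k = -2, -10, -41, -493/3, -7889/12, -157781/60, -757349/72, -106028861/2520, …
ICs: h(0) = -2.

f: a_k = 1, 1, 1/2, 1/6, 1/24, 1/120, 1/720, 1/5040, …
g: a_k = -2, -8, -32, -128, -512, -2048, -8192, -32768, …
Sym-product of L_f,L_g gives L₀ (≤ ord 1).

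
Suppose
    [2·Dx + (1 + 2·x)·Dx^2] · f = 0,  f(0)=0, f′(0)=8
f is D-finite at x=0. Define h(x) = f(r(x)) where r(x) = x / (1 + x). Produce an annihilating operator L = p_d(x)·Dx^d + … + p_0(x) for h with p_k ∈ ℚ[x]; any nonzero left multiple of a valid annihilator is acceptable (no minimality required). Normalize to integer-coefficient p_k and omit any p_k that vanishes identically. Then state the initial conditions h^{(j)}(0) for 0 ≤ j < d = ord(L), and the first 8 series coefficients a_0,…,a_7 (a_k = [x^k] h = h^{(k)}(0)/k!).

L = (4 + 6·x)·Dx + (1 + 4·x + 3·x^2)·Dx^2  (order 2).
h: a_k = 0, 8, -16, 104/3, -80, 968/5, -1456/3, 8744/7, …
ICs: h(0) = 0, h′(0) = 8.

f: a_k = 0, 8, -8, 32/3, -16, 128/5, -128/3, 512/7, …
Substitute x→r, Dx→(1/r')Dx; clear ⇒ L₀.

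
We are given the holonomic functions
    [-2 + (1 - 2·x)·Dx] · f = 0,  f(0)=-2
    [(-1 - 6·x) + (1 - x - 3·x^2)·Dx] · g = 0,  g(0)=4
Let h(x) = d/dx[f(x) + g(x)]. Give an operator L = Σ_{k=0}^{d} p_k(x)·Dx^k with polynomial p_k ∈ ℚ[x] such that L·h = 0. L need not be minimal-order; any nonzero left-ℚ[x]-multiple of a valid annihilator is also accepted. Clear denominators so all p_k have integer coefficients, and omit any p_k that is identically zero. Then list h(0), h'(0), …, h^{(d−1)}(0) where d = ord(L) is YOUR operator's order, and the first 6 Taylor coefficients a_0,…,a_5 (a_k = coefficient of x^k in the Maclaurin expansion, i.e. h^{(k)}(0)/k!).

f: a_k = -2, -4, -8, -16, -32, -64, …
g: a_k = 4, 4, 16, 28, 76, 160, …
h₀=f+g: left-lcm gives L₀, ord ≤ 2.
h₀' ⇒ L via d/dx closure of L₀.
L = (12 - 288·x + 648·x^2 - 1296·x^3 + 648·x^4) + (9 + 12·x - 126·x^2 + 540·x^3 - 1188·x^4 + 648·x^5)·Dx + (-2 + 15·x - 52·x^2 + 78·x^3 + 27·x^4 - 180·x^5 + 108·x^6)·Dx^2  (order 2).
h: a_k = 0, 16, 36, 176, 480, 1560, …
ICs: h(0) = 0, h′(0) = 16.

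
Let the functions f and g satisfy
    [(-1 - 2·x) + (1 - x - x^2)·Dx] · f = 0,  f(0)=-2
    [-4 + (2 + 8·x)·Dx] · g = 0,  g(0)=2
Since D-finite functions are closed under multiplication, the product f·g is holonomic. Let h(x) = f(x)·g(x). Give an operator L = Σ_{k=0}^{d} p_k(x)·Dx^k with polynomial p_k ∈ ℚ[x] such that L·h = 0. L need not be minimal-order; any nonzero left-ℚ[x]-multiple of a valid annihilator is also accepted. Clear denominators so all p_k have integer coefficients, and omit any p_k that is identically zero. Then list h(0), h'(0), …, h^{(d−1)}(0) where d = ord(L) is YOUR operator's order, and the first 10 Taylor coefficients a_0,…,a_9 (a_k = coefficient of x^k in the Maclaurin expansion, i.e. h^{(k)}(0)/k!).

f: a_k = -2, -2, -4, -6, -10, -16, -26, -42, -68, -110, …
g: a_k = 2, 4, -4, 8, -20, 56, -168, 528, -1716, 5720, …
h₀=f·g: eliminate ⇒ L₀, order ≤ 1·1.
L = (3 + 4·x + 6·x^2) + (-1 - 3·x + 5·x^2 + 4·x^3)·Dx  (order 1).
h: a_k = -4, -12, -8, -36, -4, -152, 180, -1028, 2584, -9884, …
ICs: h(0) = -4.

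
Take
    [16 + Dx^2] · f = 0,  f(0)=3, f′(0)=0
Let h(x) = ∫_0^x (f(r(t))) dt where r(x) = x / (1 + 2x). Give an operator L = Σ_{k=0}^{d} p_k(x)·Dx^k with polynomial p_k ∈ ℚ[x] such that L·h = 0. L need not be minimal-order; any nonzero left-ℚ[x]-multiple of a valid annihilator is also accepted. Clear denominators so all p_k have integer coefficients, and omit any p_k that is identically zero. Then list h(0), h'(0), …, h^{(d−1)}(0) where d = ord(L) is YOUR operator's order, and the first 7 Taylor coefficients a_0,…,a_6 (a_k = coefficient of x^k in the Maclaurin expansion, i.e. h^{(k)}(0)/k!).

L = 16·Dx + (4 + 24·x + 48·x^2 + 32·x^3)·Dx^2 + (1 + 8·x + 24·x^2 + 32·x^3 + 16·x^4)·Dx^3  (order 3).
h: a_k = 0, 3, 0, -8, 24, -256/5, 256/3, …
ICs: h(0) = 0, h′(0) = 3, h′′(0) = 0.

f: a_k = 3, 0, -24, 0, 32, 0, -256/15, …
f∘r: x↦r, Dx↦Dx/r' in L_f ⇒ L₀.
h=∫h₀ ⇒ L = L₀·Dx.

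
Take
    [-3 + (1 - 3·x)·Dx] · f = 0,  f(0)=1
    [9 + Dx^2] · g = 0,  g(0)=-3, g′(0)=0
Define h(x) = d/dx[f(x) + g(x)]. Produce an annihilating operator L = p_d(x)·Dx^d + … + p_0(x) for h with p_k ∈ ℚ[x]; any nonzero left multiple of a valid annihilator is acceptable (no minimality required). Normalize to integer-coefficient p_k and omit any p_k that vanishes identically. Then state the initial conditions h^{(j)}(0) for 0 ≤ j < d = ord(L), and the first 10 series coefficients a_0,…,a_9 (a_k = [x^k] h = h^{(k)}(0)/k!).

L = (702 - 324·x + 486·x^2) + (-63 + 243·x - 243·x^2 + 243·x^3)·Dx + (78 - 36·x + 54·x^2)·Dx^2 + (-7 + 27·x - 27·x^2 + 27·x^3)·Dx^3  (order 3).
h: a_k = 3, 45, 81, 567/2, 1215, 175689/40, 15309, 29391093/560, 177147, 2645397387/4480, …
ICs: h(0) = 3, h′(0) = 45, h′′(0) = 162.

f: a_k = 1, 3, 9, 27, 81, 243, 729, 2187, 6561, 19683, …
g: a_k = -3, 0, 27/2, 0, -81/8, 0, 243/80, 0, -2187/4480, 0, …
h₀=f+g: left-lcm gives L₀, ord ≤ 3.
h₀' ⇒ L via d/dx closure of L₀.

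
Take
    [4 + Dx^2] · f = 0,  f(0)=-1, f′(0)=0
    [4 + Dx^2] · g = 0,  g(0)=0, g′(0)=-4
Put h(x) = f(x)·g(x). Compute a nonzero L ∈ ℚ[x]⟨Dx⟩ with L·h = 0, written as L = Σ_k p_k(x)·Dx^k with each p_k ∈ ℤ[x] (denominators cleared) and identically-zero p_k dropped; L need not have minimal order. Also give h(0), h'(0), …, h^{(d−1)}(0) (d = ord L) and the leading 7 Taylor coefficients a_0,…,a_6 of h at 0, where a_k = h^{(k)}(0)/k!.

L = 16·Dx + Dx^3  (order 3).
h: a_k = 0, 4, 0, -32/3, 0, 128/15, 0, …
ICs: h(0) = 0, h′(0) = 4, h′′(0) = 0.

f: a_k = -1, 0, 2, 0, -2/3, 0, 4/45, …
g: a_k = 0, -4, 0, 8/3, 0, -8/15, 0, …
L₀ := L_f ⊗_s L_g (sym. prod.), ord ≤ 4.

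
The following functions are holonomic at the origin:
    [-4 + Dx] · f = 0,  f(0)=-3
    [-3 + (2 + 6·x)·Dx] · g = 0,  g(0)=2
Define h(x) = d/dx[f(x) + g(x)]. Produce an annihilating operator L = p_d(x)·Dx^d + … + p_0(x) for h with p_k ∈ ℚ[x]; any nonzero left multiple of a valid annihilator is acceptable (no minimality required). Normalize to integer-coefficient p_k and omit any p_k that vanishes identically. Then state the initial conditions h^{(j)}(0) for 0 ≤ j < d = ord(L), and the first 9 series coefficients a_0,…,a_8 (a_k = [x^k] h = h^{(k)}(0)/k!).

L = (-204 - 288·x) + (-37 - 384·x - 576·x^2)·Dx + (22 + 114·x + 144·x^2)·Dx^2  (order 2).
h: a_k = -9, -105/2, -687/8, -2453/16, -7879/128, -360707/1280, 6529379/15360, -303928853/215040, 13232202161/3440640, …
ICs: h(0) = -9, h′(0) = -105/2.

f: a_k = -3, -12, -24, -32, -32, -128/5, -256/15, -1024/105, -512/105, …
g: a_k = 2, 3, -9/4, 27/8, -405/64, 1701/128, -15309/512, 72171/1024, -2814669/16384, …
Weyl lclm of L_f,L_g ⇒ L₀ (ord ≤ 2).
Differentiate: ansatz ord ≤ ord L₀ ⇒ L.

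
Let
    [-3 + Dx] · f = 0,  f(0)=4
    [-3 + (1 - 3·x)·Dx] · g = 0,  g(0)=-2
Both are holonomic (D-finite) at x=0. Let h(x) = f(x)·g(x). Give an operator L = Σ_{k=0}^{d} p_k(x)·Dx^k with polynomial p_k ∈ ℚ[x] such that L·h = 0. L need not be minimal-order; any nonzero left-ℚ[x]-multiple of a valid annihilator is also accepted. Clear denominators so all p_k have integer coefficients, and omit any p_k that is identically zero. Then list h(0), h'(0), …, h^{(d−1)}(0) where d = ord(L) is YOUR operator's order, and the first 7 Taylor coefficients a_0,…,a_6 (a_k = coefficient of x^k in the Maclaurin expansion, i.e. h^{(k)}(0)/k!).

f: a_k = 4, 12, 18, 18, 27/2, 81/10, 81/20, …
g: a_k = -2, -6, -18, -54, -162, -486, -1458, …
Sym-product of L_f,L_g gives L₀ (≤ ord 1).
L = (6 - 9·x) + (-1 + 3·x)·Dx  (order 1).
h: a_k = -8, -48, -180, -576, -1755, -26406/5, -158517/10, …
ICs: h(0) = -8.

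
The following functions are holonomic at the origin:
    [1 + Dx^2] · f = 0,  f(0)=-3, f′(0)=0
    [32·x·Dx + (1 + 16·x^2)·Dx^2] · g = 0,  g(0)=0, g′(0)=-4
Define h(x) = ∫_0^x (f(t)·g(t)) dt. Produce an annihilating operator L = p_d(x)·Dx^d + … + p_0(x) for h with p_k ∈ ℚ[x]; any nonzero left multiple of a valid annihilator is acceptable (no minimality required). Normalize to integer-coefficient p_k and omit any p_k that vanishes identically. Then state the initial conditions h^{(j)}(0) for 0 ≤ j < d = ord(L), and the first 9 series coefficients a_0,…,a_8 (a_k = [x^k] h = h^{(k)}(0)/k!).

L = (1105 + 51776·x^2 + 22016·x^4 + 16384·x^6 + 65536·x^8)·Dx + (2112·x + 35840·x^3 + 49152·x^5 + 262144·x^7)·Dx^2 + (1122 + 52352·x^2 + 27648·x^4 + 32768·x^6 + 131072·x^8)·Dx^3 + (2112·x + 35840·x^3 + 49152·x^5 + 262144·x^7)·Dx^4 + (17 + 576·x^2 + 5632·x^4 + 16384·x^6 + 65536·x^8)·Dx^5  (order 5).
h: a_k = 0, 0, 6, 0, -35/2, 0, 6469/60, 0, -3079271/3360, …
ICs: h(0) = 0, h′(0) = 0, h′′(0) = 12, h′′′(0) = 0, h′′′′(0) = -420.

f: a_k = -3, 0, 3/2, 0, -1/8, 0, 1/240, 0, -1/13440, …
g: a_k = 0, -4, 0, 64/3, 0, -1024/5, 0, 16384/7, 0, …
L₀ := L_f ⊗_s L_g (sym. prod.), ord ≤ 4.
∫: right-multiply L₀ by Dx.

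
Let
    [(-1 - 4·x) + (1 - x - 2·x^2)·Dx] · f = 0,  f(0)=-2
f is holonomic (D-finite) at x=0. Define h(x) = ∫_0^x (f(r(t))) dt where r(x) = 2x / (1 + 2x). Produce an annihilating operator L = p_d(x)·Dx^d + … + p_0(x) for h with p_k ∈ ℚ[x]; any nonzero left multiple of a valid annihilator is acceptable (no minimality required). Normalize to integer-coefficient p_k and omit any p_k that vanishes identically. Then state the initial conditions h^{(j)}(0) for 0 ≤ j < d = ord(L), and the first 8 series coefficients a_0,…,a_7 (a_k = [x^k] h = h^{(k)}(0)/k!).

L = (2 + 20·x)·Dx + (-1 - 4·x + 4·x^2 + 16·x^3)·Dx^2  (order 2).
h: a_k = 0, -2, -2, -16/3, 0, -128/5, 128/3, -1536/7, …
ICs: h(0) = 0, h′(0) = -2.

f: a_k = -2, -2, -6, -10, -22, -42, -86, -170, …
Change of var in L_f (x↦r) gives L₀.
h=∫₀ˣh₀: take L = L₀·Dx.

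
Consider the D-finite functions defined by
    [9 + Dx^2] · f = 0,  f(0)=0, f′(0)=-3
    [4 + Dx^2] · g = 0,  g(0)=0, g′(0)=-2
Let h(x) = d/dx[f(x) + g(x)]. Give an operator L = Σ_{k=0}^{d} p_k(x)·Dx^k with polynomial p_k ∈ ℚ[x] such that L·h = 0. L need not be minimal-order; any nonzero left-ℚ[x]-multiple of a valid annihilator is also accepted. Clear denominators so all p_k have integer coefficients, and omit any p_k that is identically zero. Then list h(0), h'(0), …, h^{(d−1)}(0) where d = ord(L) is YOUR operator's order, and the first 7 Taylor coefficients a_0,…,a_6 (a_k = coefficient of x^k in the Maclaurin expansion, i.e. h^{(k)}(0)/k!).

f: a_k = 0, -3, 0, 9/2, 0, -81/40, 0, …
g: a_k = 0, -2, 0, 4/3, 0, -4/15, 0, …
Sum ⇒ L₀ = lclm(L_f,L_g) in ℚ(x)⟨Dx⟩.
h₀' ⇒ L via d/dx closure of L₀.
L = 36 + 13·Dx^2 + Dx^4  (order 4).
h: a_k = -5, 0, 35/2, 0, -275/24, 0, 463/144, …
ICs: h(0) = -5, h′(0) = 0, h′′(0) = 35, h′′′(0) = 0.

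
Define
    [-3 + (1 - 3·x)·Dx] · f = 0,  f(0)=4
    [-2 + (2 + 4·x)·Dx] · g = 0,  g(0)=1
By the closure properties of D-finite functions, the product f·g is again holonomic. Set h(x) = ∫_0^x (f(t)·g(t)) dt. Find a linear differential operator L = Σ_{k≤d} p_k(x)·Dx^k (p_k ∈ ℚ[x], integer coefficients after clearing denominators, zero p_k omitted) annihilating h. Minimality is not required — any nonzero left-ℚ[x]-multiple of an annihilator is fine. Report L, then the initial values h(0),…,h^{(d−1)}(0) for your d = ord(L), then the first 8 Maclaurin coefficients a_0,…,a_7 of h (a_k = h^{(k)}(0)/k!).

f: a_k = 4, 12, 36, 108, 324, 972, 2916, 8748, …
g: a_k = 1, 1, -1/2, 1/2, -5/8, 7/8, -21/16, 33/16, …
Product ⇒ symmetric product L₀, ord ≤ 1.
h=∫h₀ ⇒ L = L₀·Dx.
L = (4 + 3·x)·Dx + (-1 + x + 6·x^2)·Dx^2  (order 2).
h: a_k = 0, 4, 8, 46/3, 35, 167/2, 628/3, 15051/28, …
ICs: h(0) = 0, h′(0) = 4.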